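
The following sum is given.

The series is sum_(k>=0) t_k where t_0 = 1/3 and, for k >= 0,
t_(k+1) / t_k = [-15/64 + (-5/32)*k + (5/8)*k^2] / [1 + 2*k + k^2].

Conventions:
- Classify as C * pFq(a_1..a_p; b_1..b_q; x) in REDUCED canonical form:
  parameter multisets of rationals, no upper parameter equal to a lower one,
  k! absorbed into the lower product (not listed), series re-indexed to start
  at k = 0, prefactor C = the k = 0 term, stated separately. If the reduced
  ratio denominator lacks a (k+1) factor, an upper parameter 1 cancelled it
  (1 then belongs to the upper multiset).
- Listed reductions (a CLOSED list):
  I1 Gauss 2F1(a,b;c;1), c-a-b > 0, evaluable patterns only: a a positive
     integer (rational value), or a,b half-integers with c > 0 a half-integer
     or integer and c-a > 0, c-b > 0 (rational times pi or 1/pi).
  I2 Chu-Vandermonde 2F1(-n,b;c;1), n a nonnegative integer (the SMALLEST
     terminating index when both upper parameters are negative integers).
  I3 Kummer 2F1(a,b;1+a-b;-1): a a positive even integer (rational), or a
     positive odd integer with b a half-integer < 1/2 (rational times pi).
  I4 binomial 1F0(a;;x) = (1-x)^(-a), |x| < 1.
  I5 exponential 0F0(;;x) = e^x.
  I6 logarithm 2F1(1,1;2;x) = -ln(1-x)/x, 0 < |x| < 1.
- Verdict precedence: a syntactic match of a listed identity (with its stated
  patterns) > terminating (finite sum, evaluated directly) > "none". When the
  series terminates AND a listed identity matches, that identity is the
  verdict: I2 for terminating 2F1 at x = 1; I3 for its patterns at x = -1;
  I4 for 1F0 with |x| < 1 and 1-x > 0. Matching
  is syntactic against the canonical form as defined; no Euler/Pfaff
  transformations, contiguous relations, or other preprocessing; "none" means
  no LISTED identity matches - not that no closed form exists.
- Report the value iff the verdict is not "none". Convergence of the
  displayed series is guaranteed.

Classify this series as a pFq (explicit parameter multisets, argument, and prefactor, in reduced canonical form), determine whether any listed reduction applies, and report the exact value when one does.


Reduced: x = 5/8, 2F1, upper = {-3/4, 1/2}, lower = {1}, C = 1/3. Verdict: none - this 2F1 at x = 5/8 matches no listed pattern, and upper {-3/4, 1/2} holds no stopper.

Structural cue: x = (5/8) and the expanded ratio factors over Q; C = 1/3, roots give parameters.
Step ratio: r(k) = (5/8) * (k-3/4) (k+1/2) / [(k+1) (k+1)] - poly over poly, x = (5/8) from leading terms; C = 1/3 at k = 0.


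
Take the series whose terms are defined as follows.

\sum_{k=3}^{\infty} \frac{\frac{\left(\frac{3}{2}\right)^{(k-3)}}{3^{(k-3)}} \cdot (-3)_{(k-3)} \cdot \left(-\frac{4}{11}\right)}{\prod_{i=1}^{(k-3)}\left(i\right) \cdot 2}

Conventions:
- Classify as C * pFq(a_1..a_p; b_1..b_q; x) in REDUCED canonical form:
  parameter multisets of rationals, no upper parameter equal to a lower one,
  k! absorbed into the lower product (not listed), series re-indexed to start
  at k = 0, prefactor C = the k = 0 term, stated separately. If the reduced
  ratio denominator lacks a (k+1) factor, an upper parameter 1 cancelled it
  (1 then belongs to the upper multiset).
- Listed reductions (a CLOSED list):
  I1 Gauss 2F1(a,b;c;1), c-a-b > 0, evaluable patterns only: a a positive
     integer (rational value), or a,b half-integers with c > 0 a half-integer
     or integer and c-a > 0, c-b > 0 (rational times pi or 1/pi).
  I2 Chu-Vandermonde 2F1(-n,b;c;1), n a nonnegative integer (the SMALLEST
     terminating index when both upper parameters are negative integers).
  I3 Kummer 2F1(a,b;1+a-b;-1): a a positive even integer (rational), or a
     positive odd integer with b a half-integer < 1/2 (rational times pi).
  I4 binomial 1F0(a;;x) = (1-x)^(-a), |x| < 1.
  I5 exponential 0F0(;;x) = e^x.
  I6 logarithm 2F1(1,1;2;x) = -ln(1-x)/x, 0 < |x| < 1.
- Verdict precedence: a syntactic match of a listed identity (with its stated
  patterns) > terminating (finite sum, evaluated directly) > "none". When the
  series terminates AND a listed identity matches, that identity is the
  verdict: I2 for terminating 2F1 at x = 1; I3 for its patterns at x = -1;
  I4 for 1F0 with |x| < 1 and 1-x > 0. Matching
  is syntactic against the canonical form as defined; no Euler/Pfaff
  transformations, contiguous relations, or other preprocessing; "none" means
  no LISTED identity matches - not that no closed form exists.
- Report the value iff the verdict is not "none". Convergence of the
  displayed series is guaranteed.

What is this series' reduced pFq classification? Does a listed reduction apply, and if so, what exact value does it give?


This is -\frac{2}{11} * 1F0(-3; -; \frac{1}{2}) in reduced canonical form. Verdict: binomial (I4) fires (the 1F0 binomial series: exponent 3, x = \frac{1}{2}). Sum: -\frac{1}{44}.

The tell: t_0 being -\frac{2}{11}, the product of the first k integers (C = -2/11, x = 1/2) is k!.
Adjacent-term ratio: r(k) = \frac{1}{2} * (k-3) / [(k+1)] - poly over poly, x = \frac{1}{2} from leading terms; C = -\frac{2}{11} at k = 0.


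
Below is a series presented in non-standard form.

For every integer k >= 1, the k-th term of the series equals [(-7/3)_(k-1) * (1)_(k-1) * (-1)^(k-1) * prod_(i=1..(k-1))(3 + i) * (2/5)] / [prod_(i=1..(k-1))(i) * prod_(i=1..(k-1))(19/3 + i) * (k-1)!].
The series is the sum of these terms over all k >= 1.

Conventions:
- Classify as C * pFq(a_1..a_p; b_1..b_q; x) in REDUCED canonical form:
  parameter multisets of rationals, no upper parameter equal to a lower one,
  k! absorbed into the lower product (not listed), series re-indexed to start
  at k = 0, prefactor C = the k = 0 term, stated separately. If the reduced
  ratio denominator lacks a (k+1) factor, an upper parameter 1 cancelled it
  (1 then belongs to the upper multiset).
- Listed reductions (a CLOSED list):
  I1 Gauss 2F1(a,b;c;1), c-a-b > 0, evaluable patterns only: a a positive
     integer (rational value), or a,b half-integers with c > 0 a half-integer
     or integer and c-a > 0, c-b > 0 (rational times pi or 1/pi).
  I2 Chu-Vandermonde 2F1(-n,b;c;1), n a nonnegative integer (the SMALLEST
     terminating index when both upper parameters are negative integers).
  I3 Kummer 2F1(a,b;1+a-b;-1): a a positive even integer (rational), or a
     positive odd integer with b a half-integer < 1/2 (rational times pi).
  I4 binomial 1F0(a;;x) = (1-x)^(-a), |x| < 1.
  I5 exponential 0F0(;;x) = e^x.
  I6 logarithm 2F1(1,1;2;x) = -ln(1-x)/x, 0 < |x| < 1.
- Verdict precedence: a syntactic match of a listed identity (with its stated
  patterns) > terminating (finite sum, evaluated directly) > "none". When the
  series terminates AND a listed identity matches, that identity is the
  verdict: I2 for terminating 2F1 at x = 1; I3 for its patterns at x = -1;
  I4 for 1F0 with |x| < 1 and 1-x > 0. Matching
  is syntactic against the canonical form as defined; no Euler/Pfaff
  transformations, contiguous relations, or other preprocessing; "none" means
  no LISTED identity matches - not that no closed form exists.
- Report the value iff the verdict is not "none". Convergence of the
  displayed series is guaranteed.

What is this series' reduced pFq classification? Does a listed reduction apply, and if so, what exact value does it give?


Reduced: x = -1, 2F1, upper = {-7/3, 4}, lower = {22/3}, C = 2/5. Verdict: this is Kummer's theorem (I3) (x = -1; c = 22/3 equals 1+a-b for upper {-7/3, 4}: listed pattern). Value: 152/135.

The tell: t_0 = 2/5 here, and the lower running product (C = 2/5) is a rising factorial.
Term ratio: r(k) = (-1) * (k-7/3) (k+4) / [(k+22/3) (k+1)] - poly over poly, x = (-1) from leading terms; C = 2/5 at k = 0.


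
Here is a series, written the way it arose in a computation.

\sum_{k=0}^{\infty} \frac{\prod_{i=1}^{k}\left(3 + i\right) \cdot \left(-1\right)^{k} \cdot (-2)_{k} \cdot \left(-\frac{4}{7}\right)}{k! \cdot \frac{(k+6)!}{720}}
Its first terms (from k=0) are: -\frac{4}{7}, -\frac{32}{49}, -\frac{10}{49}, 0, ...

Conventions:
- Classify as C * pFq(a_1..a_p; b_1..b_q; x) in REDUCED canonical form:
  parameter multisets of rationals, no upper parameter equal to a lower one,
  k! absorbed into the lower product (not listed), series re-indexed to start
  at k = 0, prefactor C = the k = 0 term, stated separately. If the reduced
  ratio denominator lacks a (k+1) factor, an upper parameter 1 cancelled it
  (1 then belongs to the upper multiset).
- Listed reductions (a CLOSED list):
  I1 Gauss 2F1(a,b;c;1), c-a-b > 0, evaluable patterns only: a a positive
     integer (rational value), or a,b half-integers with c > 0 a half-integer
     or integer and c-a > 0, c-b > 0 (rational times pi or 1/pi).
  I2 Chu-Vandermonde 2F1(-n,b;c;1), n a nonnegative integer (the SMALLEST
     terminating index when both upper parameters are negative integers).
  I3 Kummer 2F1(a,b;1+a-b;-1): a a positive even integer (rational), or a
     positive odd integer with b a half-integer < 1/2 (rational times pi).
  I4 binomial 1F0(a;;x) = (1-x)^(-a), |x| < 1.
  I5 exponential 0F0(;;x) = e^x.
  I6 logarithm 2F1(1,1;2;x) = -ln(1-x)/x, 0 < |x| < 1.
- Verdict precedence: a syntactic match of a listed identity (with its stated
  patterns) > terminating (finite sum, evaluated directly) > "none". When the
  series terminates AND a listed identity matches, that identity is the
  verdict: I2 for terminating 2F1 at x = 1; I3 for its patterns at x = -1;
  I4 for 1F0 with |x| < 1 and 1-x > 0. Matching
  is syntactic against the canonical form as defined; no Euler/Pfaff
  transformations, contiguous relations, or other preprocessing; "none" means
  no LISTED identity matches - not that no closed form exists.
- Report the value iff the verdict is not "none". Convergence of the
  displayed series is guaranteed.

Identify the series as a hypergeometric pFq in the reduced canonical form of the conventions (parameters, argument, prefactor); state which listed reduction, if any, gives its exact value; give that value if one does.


This is -\frac{4}{7} * 2F1(-2, 4; 7; -1) in reduced canonical form. Verdict: Kummer (I3) applies (x = -1; c = 7 equals 1+a-b for upper {-2, 4}: listed pattern). Sum: -\frac{10}{7}.

First insight: with t_0 = -\frac{4}{7}, the running product (prefactor -4/7) telescopes to a rising factorial.
Term ratio: r(k) = -1 * (k-2) (k+4) / [(k+7) (k+1)] - poly over poly, x = -1 from leading terms; C = -\frac{4}{7} at k = 0.


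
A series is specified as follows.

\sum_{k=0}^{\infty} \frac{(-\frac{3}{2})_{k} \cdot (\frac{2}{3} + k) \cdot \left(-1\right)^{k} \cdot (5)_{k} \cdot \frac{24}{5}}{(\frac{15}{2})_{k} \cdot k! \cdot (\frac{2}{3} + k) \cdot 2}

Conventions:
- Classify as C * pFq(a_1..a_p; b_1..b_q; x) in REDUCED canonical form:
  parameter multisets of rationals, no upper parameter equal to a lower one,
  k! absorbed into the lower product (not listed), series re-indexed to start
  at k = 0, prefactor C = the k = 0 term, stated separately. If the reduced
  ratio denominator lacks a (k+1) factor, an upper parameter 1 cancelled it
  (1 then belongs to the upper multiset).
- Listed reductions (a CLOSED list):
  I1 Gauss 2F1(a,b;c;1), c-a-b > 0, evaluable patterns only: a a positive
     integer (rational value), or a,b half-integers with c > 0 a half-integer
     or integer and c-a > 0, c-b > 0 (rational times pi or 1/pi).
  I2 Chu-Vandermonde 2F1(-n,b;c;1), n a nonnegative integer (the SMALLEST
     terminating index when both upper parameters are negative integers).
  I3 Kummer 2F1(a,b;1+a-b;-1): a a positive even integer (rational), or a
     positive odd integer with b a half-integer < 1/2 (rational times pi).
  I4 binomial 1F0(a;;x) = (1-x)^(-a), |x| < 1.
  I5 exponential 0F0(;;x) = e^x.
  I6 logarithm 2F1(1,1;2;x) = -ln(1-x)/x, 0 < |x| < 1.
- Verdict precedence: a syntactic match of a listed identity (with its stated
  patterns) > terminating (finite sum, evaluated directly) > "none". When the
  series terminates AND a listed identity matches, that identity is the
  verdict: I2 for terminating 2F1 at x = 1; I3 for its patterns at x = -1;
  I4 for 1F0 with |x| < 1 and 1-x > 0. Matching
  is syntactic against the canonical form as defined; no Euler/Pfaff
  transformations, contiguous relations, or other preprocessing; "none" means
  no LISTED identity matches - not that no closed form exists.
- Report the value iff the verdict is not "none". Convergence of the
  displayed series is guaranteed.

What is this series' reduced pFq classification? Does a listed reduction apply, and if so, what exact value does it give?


This is \frac{12}{5} * 2F1(-\frac{3}{2}, 5; \frac{15}{2}; -1) in reduced canonical form. Verdict: the Kummer evaluation I3 matches (x = -1; c = \frac{15}{2} equals 1+a-b for upper {-\frac{3}{2}, 5}: listed pattern). Sum: \frac{27027}{16384} \cdot \pi.

The tell: t_0 = \frac{12}{5} here, and the constant factors (C = 12/5) combine into one prefactor.
Term ratio: r(k) = -1 * (k-\frac{3}{2}) (k+5) / [(k+\frac{15}{2}) (k+1)] - rational in k, leading ratio -1; with t_0 = \frac{12}{5}, classification follows.


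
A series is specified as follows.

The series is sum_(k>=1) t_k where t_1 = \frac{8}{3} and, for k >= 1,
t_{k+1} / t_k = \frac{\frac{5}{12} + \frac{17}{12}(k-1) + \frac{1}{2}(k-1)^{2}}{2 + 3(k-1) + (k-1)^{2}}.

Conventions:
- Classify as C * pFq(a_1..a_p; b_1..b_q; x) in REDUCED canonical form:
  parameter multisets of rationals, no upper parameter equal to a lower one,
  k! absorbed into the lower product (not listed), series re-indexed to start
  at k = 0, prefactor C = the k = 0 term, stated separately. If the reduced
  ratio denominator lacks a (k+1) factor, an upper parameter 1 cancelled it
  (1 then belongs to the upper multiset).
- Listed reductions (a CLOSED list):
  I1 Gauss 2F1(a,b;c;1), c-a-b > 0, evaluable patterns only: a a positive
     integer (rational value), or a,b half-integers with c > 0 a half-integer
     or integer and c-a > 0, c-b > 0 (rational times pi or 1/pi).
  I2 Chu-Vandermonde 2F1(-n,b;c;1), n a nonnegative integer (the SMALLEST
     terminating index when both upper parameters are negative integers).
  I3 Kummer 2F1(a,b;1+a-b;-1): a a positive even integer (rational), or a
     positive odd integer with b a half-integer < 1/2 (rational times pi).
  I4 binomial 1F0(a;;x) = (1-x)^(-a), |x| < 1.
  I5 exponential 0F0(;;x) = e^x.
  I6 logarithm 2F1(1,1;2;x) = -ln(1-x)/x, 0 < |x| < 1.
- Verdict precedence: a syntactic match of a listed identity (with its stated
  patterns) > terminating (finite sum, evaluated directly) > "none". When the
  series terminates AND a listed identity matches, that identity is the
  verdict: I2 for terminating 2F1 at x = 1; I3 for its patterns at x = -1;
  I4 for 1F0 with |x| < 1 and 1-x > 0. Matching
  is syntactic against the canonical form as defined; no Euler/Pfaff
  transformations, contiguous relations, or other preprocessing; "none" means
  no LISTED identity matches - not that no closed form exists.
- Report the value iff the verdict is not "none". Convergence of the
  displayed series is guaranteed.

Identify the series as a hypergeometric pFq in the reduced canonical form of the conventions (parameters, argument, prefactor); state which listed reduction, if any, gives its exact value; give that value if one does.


x = \frac{1}{2} here; the reduced form reads 2F1, upper {\frac{1}{3}, \frac{5}{2}}, lower {2}, C = \frac{8}{3}. Verdict: none (x = \frac{1}{2}): each listed identity misses the multisets {\frac{1}{3}, \frac{5}{2}} ; {2}.

Structural cue: from the first term \frac{8}{3}: the expanded ratio factors over Q; C = 8/3, roots give parameters.
Step ratio: r(k) = \frac{1}{2} * (k+\frac{1}{3}) (k+\frac{5}{2}) / [(k+2) (k+1)] - rational; roots negated = parameters, x = \frac{1}{2}, C = \frac{8}{3}.


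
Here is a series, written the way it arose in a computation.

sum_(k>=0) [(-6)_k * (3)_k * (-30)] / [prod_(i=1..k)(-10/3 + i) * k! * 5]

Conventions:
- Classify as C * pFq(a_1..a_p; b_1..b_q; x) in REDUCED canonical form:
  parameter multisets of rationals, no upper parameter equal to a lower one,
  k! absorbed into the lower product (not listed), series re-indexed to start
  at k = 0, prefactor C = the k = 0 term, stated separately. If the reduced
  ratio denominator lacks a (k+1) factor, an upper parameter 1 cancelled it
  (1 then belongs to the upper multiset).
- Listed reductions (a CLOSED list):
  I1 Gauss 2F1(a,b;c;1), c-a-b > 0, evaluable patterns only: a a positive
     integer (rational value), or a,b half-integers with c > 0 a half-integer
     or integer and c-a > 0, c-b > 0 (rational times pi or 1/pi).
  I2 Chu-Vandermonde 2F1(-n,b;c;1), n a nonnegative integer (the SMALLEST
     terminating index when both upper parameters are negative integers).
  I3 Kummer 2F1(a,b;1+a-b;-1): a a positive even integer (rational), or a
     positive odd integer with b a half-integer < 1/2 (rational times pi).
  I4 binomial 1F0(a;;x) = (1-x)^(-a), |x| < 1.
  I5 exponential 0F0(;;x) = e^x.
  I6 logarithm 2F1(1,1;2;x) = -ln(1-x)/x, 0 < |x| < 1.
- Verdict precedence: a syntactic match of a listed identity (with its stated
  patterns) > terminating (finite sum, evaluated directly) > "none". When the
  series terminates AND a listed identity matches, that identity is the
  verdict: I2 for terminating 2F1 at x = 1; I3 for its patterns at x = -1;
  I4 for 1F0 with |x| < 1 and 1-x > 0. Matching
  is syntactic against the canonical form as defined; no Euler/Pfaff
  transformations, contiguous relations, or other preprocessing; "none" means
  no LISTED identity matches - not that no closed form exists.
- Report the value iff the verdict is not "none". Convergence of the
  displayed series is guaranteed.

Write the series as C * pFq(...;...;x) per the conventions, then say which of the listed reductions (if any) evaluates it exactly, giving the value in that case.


Prefactor -6, argument 1: 2F1 with upper {-6, 3} over lower {-7/3}. Verdict: Vandermonde's identity (I2) matches (terminating 2F1 at x = 1 with n = 6, b = 3, c = -7/3). Its exact value is 156.

The tell: from the first term -6: the lower running product (C = -6, x = 1) is a rising factorial.
Step ratio: r(k) = 1 * (k-6) (k+3) / [(k-7/3) (k+1)] - rational in k. x = 1; t_0 = -6; negate the roots.


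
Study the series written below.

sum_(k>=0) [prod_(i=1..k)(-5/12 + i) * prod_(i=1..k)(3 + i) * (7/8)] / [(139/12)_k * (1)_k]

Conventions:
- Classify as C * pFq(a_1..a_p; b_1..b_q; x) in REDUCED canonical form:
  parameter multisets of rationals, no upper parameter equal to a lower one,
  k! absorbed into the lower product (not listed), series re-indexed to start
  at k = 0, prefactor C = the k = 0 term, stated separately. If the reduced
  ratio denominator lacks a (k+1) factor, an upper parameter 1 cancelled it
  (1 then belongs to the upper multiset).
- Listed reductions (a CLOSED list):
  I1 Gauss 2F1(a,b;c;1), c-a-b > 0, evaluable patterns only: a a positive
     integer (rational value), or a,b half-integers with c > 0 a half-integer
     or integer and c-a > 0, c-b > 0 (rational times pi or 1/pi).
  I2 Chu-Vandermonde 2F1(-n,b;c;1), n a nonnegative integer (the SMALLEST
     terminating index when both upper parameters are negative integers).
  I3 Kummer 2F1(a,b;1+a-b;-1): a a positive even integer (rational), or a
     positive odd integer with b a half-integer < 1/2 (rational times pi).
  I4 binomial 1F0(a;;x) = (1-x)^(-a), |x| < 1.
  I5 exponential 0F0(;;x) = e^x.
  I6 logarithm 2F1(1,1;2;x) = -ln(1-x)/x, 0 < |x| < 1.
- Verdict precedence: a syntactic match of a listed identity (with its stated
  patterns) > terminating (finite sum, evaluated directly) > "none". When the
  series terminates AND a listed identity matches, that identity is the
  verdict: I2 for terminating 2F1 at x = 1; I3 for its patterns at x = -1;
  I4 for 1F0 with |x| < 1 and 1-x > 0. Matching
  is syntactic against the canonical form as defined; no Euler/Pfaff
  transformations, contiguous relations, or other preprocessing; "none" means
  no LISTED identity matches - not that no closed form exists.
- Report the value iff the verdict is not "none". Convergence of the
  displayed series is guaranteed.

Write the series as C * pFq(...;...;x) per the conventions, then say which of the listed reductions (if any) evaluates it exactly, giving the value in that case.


Structural cue: t_0 = 7/8 here, and the running product (C = 7/8, x = 1) telescopes to a rising factorial.
Adjacent-term ratio: r(k) = 1 * (k+7/12) (k+4) / [(k+139/12) (k+1)] ; factor over Q: parameters, x = 1, and C = 7/8.

x = 1 here; the reduced form reads 2F1, upper {7/12, 4}, lower {139/12}, C = 7/8. Verdict at x = 1: Gauss's theorem (I1) matches (x = 1: the Gamma ratio telescopes since c-a-b = 7 > 0 and a = 4 in Z>0). Sum: 27378533/23887872.


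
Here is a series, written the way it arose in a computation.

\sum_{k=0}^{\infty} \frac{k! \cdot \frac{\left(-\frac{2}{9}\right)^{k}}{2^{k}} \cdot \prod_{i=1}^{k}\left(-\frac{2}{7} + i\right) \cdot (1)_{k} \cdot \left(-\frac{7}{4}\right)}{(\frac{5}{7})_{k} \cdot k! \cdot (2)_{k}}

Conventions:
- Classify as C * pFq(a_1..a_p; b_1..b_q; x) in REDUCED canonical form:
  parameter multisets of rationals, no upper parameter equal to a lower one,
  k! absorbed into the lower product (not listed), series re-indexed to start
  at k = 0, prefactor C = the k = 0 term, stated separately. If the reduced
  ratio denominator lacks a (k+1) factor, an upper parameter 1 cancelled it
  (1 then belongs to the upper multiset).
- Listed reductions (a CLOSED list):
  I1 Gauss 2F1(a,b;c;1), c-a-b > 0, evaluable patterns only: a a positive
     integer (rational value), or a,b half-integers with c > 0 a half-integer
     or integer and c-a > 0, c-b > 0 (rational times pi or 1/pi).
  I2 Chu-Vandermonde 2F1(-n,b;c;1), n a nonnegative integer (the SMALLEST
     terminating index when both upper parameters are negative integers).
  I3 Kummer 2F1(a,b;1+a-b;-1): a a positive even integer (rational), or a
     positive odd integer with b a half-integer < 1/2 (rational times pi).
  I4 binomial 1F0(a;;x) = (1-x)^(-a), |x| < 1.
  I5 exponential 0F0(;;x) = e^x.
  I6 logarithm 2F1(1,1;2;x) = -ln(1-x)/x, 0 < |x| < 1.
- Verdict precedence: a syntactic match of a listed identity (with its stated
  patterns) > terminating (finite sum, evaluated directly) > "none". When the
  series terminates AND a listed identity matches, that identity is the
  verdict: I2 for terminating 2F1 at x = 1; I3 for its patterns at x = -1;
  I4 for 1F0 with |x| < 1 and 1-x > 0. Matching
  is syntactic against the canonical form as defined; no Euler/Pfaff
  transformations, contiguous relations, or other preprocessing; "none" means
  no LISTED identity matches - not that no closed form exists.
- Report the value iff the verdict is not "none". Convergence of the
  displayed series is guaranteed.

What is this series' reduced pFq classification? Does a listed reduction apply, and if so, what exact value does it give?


With C = -\frac{7}{4}: the canonical form is 2F1(1, 1; 2; -\frac{1}{9}). Verdict at x = -\frac{1}{9}: the I6 logarithm reduction matches (the logarithm: parameters (1,1;2), x = -\frac{1}{9}). Hence: \left(-\frac{63}{4}\right) \cdot \ln\left(\frac{10}{9}\right).

First insight: x = -\frac{1}{9} and the running product (C = -7/4, x = -1/9) telescopes to a rising factorial.
Term ratio: r(k) = -\frac{1}{9} * (k+1) (k+1) / [(k+2) (k+1)] ; factor over Q: parameters, x = -\frac{1}{9}, and C = -\frac{7}{4}.


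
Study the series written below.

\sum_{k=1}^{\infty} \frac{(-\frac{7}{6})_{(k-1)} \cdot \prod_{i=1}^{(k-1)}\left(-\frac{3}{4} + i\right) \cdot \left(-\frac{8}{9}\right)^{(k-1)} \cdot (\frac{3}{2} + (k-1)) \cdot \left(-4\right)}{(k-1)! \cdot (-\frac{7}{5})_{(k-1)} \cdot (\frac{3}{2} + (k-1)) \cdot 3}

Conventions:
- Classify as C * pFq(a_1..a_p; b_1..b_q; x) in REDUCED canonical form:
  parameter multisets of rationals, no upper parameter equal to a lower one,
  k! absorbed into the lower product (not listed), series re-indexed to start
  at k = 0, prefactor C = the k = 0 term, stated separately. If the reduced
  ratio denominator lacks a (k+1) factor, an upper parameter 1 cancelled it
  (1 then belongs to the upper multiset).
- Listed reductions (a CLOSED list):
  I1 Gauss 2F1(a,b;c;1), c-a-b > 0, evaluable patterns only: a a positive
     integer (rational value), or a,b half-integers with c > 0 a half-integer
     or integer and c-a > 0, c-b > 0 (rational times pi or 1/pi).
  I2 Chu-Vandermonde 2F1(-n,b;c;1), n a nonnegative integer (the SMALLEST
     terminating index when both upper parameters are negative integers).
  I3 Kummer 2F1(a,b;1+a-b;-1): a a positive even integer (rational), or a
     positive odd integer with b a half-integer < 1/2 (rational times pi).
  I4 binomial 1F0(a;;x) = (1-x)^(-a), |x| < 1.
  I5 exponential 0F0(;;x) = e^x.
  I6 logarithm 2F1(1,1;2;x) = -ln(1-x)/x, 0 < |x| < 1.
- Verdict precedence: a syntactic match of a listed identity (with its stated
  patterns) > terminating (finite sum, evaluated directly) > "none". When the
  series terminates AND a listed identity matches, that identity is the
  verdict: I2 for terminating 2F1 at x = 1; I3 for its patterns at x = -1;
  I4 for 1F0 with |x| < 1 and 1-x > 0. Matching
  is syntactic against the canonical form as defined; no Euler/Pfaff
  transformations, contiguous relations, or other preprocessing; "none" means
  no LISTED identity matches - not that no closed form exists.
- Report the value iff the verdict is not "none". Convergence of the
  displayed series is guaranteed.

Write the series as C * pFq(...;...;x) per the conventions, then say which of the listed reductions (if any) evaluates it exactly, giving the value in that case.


Prefactor -\frac{4}{3}, argument -\frac{8}{9}: 2F1 with upper {-\frac{7}{6}, \frac{1}{4}} over lower {-\frac{7}{5}}. Verdict: none. No listed pattern accepts 2F1(-\frac{7}{6}, \frac{1}{4}; -\frac{7}{5}; -\frac{8}{9}).

Structural cue: with t_0 = -\frac{4}{3}, the factor k + 3/2 cancels (top and bottom), leaving prefactor -4/3.
Adjacent-term ratio: r(k) = -\frac{8}{9} * (k-\frac{7}{6}) (k+\frac{1}{4}) / [(k-\frac{7}{5}) (k+1)] - rational in k. x = -\frac{8}{9}; t_0 = -\frac{4}{3}; negate the roots.


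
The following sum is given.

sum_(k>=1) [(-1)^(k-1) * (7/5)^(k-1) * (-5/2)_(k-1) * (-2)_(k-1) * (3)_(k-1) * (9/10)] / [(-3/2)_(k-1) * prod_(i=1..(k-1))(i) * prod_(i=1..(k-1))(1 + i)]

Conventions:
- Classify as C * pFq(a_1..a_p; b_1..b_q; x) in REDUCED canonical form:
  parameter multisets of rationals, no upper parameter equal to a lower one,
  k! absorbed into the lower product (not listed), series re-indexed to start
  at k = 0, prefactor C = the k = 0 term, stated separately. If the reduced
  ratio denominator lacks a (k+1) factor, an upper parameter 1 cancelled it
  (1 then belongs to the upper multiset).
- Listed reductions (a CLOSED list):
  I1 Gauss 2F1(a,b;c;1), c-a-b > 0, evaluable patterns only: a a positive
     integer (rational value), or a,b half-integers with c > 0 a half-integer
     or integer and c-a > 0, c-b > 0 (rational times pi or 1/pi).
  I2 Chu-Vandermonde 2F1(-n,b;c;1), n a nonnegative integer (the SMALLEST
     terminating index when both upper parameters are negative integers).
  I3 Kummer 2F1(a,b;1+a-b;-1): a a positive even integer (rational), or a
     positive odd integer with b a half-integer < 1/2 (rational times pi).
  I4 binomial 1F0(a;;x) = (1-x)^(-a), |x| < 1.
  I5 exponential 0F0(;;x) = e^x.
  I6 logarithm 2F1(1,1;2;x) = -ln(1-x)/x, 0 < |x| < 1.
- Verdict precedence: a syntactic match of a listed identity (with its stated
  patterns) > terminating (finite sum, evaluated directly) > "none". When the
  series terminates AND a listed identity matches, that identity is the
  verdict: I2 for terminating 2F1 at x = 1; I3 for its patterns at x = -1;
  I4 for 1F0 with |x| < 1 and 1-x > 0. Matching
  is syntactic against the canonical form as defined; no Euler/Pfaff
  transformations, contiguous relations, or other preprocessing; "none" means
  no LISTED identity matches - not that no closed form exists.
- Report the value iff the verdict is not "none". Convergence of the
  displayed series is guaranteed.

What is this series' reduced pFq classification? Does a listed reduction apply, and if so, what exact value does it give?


Classification (C = 9/10): 3F2 with upper {-5/2, -2, 3}, lower {-3/2, 2}, argument x = -7/5. Verdict: terminating (-2 upstairs). 3 nonzero terms in all; added directly. Exact value: 621/25.

Key observation: t_0 being 9/10, the product of the first k integers (C = 9/10) is k!.
Ratio: r(k) = (-7/5) * (k-5/2) (k-2) (k+3) / [(k-3/2) (k+2) (k+1)] - rational in k. x = (-7/5); t_0 = 9/10; negate the roots.


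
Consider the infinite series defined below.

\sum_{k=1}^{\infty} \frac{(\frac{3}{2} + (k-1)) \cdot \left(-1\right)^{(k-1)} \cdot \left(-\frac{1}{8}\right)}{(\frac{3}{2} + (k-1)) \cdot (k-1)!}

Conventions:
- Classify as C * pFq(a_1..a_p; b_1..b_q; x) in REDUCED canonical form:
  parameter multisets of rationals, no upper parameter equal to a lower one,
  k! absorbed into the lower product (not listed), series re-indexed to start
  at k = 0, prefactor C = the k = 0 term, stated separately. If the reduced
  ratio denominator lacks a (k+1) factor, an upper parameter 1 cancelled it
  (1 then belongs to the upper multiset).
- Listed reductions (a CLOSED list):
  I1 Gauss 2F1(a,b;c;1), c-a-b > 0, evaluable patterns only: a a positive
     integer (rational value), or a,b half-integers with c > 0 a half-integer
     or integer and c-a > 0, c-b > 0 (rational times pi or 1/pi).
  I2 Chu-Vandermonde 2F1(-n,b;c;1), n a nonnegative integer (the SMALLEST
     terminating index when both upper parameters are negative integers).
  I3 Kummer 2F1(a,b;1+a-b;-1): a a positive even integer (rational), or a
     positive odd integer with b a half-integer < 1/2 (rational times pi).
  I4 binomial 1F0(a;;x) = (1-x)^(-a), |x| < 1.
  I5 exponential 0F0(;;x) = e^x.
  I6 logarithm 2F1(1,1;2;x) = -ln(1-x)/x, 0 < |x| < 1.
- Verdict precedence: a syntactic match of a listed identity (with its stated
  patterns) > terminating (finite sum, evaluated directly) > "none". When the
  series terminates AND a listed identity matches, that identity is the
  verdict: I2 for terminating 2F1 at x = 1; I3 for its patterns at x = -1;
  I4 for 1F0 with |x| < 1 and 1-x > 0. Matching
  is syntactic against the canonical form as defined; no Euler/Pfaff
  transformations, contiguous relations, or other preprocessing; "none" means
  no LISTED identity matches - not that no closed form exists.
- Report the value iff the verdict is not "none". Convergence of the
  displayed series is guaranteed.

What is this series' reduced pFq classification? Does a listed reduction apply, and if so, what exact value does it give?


Prefactor -\frac{1}{8}, argument -1: 0F0 with upper {-} over lower {-}. Verdict at x = -1: exponential (I5) matches (the 0F0 exponential series at x = -1). Sum: \left(-\frac{1}{8}\right) \cdot e^{-1}.

Key step: t_0 = -\frac{1}{8} here, and k + 3/2 divides numerator and denominator alike; C = -1/8 after cancelling.
Term ratio: r(k) = -1 * 1 / [(k+1)] - rational; roots negated = parameters, x = -1, C = -\frac{1}{8}.


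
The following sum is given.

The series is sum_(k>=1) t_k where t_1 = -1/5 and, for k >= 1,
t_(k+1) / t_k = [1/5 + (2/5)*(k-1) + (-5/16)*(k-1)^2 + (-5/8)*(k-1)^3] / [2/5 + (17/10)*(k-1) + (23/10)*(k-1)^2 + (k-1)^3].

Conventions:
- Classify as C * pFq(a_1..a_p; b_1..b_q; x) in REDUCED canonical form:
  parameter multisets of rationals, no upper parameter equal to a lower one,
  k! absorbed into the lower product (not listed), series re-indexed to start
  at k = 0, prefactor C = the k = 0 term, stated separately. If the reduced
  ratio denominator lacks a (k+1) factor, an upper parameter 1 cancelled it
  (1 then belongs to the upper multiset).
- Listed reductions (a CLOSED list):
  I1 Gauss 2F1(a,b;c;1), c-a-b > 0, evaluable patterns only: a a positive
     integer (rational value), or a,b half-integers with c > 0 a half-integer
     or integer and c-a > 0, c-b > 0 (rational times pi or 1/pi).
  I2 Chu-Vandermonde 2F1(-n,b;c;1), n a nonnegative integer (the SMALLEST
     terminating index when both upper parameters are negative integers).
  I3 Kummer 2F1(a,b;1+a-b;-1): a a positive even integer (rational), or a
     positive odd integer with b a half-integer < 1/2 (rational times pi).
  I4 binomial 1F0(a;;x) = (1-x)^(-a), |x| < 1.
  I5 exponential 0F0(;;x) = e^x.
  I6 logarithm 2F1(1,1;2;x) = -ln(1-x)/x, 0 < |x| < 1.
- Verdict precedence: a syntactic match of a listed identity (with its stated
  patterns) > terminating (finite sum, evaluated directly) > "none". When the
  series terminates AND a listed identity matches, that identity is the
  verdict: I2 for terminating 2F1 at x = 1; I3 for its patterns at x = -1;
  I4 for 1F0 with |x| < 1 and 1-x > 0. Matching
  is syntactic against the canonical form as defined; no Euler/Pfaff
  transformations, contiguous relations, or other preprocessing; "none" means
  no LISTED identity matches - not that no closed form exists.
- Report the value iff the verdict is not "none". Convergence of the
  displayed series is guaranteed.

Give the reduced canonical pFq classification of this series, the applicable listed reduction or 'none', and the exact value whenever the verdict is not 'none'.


Reduced: x = -5/8, 1F0, upper = {-4/5}, lower = {-}, C = -1/5. Verdict: the binomial series (I4) applies (the 1F0 binomial series: exponent 4/5, x = -5/8). Exact value: (-1/5) * (13/8)^(4/5).

First insight: x = (-5/8) and the expanded ratio factors over Q; C = -1/5, x = -5/8, roots give parameters.
Consecutive-term ratio: r(k) = (-5/8) * (k-4/5) / [(k+1)] - rational in k, leading ratio (-5/8); with t_0 = -1/5, classification follows.


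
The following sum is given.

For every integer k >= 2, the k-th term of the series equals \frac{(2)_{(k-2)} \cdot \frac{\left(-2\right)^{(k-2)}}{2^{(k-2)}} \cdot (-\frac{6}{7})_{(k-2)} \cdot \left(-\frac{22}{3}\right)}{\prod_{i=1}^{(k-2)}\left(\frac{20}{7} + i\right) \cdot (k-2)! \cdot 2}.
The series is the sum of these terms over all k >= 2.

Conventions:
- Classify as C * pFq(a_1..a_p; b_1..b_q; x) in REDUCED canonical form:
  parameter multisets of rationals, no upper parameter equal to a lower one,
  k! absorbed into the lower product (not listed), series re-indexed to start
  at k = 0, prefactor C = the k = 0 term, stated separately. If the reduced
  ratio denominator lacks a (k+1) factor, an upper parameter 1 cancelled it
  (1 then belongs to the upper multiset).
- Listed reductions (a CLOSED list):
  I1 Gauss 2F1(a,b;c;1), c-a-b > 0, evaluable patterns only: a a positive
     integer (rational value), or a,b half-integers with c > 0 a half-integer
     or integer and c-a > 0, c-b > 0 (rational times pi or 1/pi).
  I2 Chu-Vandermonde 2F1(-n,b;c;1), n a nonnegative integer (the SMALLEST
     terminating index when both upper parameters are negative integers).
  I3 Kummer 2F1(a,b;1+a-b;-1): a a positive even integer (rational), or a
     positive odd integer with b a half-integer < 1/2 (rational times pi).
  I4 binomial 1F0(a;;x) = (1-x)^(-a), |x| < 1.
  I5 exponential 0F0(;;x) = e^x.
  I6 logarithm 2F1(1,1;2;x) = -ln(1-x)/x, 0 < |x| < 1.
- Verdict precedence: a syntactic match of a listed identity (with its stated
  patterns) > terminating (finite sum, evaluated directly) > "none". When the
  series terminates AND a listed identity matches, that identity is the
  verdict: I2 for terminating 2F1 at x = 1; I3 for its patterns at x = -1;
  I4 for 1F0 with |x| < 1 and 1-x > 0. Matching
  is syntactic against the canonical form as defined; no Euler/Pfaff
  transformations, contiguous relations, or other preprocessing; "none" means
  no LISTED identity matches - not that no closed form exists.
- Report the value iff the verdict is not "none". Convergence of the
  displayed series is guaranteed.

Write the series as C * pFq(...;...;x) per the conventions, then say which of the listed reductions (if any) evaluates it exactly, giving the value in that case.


Classification (C = -\frac{11}{3}): 2F1 with upper {-\frac{6}{7}, 2}, lower {\frac{27}{7}}, argument x = -1. Verdict (x = -1): Kummer's theorem (I3) applies (x = -1; c = \frac{27}{7} equals 1+a-b for upper {-\frac{6}{7}, 2}: listed pattern). Exact value: -\frac{110}{21}.

First insight: t_0 being -\frac{11}{3}, the lower running product (prefactor -11/3) is a rising factorial.
Adjacent-term ratio: r(k) = -1 * (k-\frac{6}{7}) (k+2) / [(k+\frac{27}{7}) (k+1)] ; factor over Q: parameters, x = -1, and C = -\frac{11}{3}.


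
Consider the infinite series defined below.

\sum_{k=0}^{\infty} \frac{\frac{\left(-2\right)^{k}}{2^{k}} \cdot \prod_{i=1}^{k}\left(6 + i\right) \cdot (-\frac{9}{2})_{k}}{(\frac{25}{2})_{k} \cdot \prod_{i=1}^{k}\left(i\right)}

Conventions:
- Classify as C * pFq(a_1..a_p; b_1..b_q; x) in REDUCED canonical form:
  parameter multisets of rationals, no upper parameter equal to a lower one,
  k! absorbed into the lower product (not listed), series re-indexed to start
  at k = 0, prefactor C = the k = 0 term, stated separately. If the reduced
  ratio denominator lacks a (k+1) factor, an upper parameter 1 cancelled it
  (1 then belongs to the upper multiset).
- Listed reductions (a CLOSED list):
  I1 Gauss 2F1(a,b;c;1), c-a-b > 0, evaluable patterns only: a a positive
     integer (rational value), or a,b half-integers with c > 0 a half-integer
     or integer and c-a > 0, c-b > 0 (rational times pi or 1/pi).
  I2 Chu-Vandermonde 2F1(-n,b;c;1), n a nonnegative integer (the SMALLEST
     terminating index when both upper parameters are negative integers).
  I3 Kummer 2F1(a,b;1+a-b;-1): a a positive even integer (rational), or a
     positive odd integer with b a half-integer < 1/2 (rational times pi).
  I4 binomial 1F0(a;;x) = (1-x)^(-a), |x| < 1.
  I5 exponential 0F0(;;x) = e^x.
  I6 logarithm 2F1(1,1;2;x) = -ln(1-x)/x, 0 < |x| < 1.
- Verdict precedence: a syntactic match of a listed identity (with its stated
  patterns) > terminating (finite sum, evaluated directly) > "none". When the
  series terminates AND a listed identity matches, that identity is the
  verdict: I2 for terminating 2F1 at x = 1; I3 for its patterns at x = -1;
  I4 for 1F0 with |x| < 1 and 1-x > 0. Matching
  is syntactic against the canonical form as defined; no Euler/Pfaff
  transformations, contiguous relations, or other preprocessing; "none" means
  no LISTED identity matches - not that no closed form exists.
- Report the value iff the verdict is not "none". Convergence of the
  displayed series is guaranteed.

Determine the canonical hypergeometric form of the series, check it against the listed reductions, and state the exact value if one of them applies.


Reduced: x = -1, 2F1, upper = {-\frac{9}{2}, 7}, lower = {\frac{25}{2}}, C = 1. Verdict: Kummer's theorem (I3) applies (x = -1; c = \frac{25}{2} equals 1+a-b for upper {-\frac{9}{2}, 7}: listed pattern). Exact value: \frac{334639305}{134217728} \cdot \pi.

The tell: from the first term 1: the running product (C = 1) telescopes to a rising factorial.
Adjacent-term ratio: r(k) = -1 * (k-\frac{9}{2}) (k+7) / [(k+\frac{25}{2}) (k+1)] - poly over poly, x = -1 from leading terms; C = 1 at k = 0.


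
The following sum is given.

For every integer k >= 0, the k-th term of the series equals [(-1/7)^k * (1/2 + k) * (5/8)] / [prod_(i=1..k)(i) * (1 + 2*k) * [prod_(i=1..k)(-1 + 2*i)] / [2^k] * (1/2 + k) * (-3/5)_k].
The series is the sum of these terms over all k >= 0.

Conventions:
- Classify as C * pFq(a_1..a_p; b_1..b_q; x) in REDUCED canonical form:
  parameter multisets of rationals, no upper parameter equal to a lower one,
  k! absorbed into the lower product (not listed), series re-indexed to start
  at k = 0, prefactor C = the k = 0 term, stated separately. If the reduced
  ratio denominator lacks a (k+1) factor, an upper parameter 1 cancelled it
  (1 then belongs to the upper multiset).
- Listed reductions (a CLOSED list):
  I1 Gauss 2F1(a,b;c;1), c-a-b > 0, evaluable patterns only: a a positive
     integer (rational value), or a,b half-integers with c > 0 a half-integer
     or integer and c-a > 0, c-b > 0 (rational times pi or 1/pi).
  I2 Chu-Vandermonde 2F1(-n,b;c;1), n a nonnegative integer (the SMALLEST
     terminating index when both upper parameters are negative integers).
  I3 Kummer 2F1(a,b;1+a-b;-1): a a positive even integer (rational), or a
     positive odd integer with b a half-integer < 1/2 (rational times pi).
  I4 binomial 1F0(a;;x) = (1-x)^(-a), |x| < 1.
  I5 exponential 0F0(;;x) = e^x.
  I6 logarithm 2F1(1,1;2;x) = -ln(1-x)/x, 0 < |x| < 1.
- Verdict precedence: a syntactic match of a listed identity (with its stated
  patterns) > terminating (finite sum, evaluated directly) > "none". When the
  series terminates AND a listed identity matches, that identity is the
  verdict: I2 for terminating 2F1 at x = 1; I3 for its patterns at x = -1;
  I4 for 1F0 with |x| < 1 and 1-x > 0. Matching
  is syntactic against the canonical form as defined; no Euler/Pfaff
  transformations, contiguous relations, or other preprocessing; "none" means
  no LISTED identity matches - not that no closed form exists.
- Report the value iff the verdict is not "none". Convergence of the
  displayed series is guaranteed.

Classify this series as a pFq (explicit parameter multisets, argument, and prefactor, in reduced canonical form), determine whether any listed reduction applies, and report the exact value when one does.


The tell: x = (-1/7) and the product of the first k integers (C = 5/8) is k!.
Step ratio: r(k) = (-1/7) * 1 / [(k-3/5) (k+3/2) (k+1)] - rational in k. x = (-1/7); t_0 = 5/8; negate the roots.

With C = 5/8: the canonical form is 0F2(-; -3/5, 3/2; -1/7). Verdict: no listed reduction: x = -1/7 and upper {-} fail every I1-I6 pattern.
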